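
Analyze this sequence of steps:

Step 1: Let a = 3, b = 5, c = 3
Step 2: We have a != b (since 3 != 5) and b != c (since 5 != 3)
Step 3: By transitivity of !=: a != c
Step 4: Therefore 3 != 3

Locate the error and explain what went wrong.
Step 3: By transitivity of !=: a != c

Step 3 incorrectly applies transitivity to the '!=' relation. Transitivity states: if a R b and b R c, then a R c. However, '!=' is not transitive. Counterexample: 3 != 5 and 5 != 3, but 3 = 3 (both equal 3). Transitivity holds for relations like <, <=, =, but not for !=.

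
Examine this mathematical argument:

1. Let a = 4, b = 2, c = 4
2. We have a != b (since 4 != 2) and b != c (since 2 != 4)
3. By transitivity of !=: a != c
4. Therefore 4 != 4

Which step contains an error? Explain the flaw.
Step 3: By transitivity of !=: a != c

Step 3 incorrectly applies transitivity to the '!=' relation. Transitivity states: if a R b and b R c, then a R c. However, '!=' is not transitive. Counterexample: 4 != 2 and 2 != 4, but 4 = 4 (both equal 4). Transitivity holds for relations like <, <=, =, but not for !=.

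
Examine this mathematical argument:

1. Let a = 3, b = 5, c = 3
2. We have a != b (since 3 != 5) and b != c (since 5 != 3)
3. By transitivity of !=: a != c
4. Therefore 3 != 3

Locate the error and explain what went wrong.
Step 3: By transitivity of !=: a != c

Step 3 incorrectly applies transitivity to the '!=' relation. Transitivity states: if a R b and b R c, then a R c. However, '!=' is not transitive. Counterexample: 3 != 5 and 5 != 3, but 3 = 3 (both equal 3). Transitivity holds for relations like <, <=, =, but not for !=.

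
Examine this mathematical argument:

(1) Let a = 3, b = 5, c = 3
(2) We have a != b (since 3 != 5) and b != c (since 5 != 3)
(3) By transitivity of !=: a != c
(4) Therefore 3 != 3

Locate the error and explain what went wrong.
Step 3: By transitivity of !=: a != c

Step 3 incorrectly applies transitivity to the '!=' relation. Transitivity states: if a R b and b R c, then a R c. However, '!=' is not transitive. Counterexample: 3 != 5 and 5 != 3, but 3 = 3 (both equal 3). Transitivity holds for relations like <, <=, =, but not for !=.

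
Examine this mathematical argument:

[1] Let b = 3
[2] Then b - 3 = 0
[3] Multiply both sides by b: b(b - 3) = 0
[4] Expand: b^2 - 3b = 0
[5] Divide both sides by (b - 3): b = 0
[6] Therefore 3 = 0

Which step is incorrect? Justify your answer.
Step 5: Divide both sides by (b - 3): b = 0

Step 5 divides both sides by (b - 3). However, since b = 3, we have (b - 3) = 0. Division by zero is undefined, making this step invalid.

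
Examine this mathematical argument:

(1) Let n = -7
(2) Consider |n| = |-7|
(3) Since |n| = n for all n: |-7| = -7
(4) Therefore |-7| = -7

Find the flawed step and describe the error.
Step 3: Since |n| = n for all n: |-7| = -7

Step 3 incorrectly states that |n| = n for all n. The correct definition is |n| = n when n >= 0, and |n| = -n when n < 0. Since -7 < 0, we have |-7| = -(-7) = 7, not -7.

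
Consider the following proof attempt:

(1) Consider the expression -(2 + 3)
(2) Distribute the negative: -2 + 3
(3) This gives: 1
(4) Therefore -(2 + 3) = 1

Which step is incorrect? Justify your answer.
Step 2: Distribute the negative: -2 + 3

Step 2 incorrectly distributes the negative sign. The correct distribution is -(2 + 3) = -2 - 3 = -5. The negative must be applied to both terms, not just the first. The error treats -(2 + 3) as -2 + 3, which equals 1 instead of -5.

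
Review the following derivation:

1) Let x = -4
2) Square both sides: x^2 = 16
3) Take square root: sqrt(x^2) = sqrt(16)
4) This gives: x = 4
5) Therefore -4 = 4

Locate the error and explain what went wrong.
Step 4: This gives: x = 4

Step 4 incorrectly states that sqrt(x^2) = x. The correct identity is sqrt(x^2) = |x|. Since x = -4 < 0, we have sqrt(x^2) = |-4| = 4, not x = -4.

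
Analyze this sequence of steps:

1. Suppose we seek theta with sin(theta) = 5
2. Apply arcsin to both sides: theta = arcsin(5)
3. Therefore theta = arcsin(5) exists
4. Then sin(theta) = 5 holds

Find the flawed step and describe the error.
Step 2: Apply arcsin to both sides: theta = arcsin(5)

Step 2 applies arcsin to 5. However, arcsin(x) is only defined for x in [-1, 1] because sin(theta) can only produce values in that range. Since |5| > 1, arcsin(5) is undefined. There is no angle whose sine equals 5.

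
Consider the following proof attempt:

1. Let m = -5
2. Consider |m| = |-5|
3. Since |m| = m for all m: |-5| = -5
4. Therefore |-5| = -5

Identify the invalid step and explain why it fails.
Step 3: Since |m| = m for all m: |-5| = -5

Step 3 incorrectly states that |m| = m for all m. The correct definition is |m| = m when m >= 0, and |m| = -m when m < 0. Since -5 < 0, we have |-5| = -(-5) = 5, not -5.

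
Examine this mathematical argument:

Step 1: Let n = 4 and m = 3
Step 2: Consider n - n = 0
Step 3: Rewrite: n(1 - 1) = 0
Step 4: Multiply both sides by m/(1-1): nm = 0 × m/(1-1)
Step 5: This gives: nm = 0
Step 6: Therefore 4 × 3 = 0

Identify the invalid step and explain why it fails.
Step 4: Multiply both sides by m/(1-1): nm = 0 × m/(1-1)

Step 4 multiplies both sides by m/(1-1). However, 1-1 = 0, so this is multiplication by m/0, which is undefined. We cannot multiply by an undefined expression.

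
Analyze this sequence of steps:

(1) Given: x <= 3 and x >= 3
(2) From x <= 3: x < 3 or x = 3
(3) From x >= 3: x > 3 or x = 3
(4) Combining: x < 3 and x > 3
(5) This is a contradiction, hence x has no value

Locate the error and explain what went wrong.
Step 4: Combining: x < 3 and x > 3

Step 4 incorrectly combines the conditions. From x <= 3 and x >= 3, the intersection is x = 3. The error treats the 'or' cases as 'and' requirements. The correct conclusion is that x = 3 is the unique solution, not that no solution exists.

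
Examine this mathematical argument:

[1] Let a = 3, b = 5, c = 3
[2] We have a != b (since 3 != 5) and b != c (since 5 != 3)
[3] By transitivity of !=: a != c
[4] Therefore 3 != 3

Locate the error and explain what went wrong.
Step 3: By transitivity of !=: a != c

Step 3 incorrectly applies transitivity to the '!=' relation. Transitivity states: if a R b and b R c, then a R c. However, '!=' is not transitive. Counterexample: 3 != 5 and 5 != 3, but 3 = 3 (both equal 3). Transitivity holds for relations like <, <=, =, but not for !=.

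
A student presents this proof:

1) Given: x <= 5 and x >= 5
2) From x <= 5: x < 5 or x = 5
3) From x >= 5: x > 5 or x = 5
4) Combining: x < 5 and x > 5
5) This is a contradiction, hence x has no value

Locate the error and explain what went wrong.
Step 4: Combining: x < 5 and x > 5

Step 4 incorrectly combines the conditions. From x <= 5 and x >= 5, the intersection is x = 5. The error treats the 'or' cases as 'and' requirements. The correct conclusion is that x = 5 is the unique solution, not that no solution exists.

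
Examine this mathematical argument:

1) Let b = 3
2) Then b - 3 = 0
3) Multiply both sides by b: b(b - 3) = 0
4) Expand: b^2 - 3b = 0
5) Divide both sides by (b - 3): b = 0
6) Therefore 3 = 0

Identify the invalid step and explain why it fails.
Step 5: Divide both sides by (b - 3): b = 0

Step 5 divides both sides by (b - 3). However, since b = 3, we have (b - 3) = 0. Division by zero is undefined, making this step invalid.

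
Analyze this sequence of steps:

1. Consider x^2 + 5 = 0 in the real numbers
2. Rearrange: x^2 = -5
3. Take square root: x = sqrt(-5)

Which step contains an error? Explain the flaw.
Step 3: Take square root: x = sqrt(-5)

Step 3 takes the square root of -5, which is negative. In the real number system, the square root of a negative number is undefined. The equation x^2 + 5 = 0 has no real solutions. Square roots of negative numbers only exist in the complex numbers.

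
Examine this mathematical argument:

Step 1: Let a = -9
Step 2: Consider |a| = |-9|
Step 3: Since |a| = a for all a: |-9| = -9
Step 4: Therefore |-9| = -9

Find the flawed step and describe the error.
Step 3: Since |a| = a for all a: |-9| = -9

Step 3 incorrectly states that |a| = a for all a. The correct definition is |a| = a when a >= 0, and |a| = -a when a < 0. Since -9 < 0, we have |-9| = -(-9) = 9, not -9.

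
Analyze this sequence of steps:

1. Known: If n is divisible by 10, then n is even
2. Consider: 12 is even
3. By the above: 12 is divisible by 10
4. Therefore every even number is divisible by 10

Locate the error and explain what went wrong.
Step 3: By the above: 12 is divisible by 10

Step 3 commits the fallacy of affirming the consequent. The known fact 'divisible by 10 → even' does NOT imply 'even → divisible by 10'. That would be the converse, which is false. For example, 12 is even but 12 ÷ 10 = 1.20, which is not an integer.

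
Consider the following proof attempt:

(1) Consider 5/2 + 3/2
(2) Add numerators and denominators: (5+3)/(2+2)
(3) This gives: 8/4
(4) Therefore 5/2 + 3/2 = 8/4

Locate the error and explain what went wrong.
Step 2: Add numerators and denominators: (5+3)/(2+2)

Step 2 incorrectly adds fractions by separately adding numerators and denominators. This is wrong. The correct method requires a common denominator: 5/2 + 3/2 = (5×2 + 3×2)/(2×2) = 16/4 = 4. The method used gives 8/4, which is different.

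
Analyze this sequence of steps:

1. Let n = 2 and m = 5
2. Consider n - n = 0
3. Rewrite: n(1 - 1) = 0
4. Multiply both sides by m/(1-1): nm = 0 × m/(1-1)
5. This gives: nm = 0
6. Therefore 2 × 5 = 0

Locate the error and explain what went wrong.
Step 4: Multiply both sides by m/(1-1): nm = 0 × m/(1-1)

Step 4 multiplies both sides by m/(1-1). However, 1-1 = 0, so this is multiplication by m/0, which is undefined. We cannot multiply by an undefined expression.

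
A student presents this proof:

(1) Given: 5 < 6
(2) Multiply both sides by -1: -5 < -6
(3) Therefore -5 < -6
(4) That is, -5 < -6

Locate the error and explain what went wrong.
Step 2: Multiply both sides by -1: -5 < -6

Step 2 multiplies both sides by -1 but fails to reverse the inequality sign. When multiplying (or dividing) an inequality by a negative number, the direction must be reversed. Since 5 < 6, we should get -5 > -6, i.e., -5 > -6.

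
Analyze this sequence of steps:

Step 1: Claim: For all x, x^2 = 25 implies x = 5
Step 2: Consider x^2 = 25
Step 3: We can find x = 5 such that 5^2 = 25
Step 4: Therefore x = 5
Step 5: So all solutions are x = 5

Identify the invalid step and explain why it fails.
Step 4: Therefore x = 5

Step 4 incorrectly concludes that x = 5 is the only solution. The proof shows that x = 5 is A solution (existence), but does not show it is the ONLY solution (uniqueness). In fact, x = -5 is also a solution since (-5)^2 = 25. Finding one solution doesn't prove there are no others.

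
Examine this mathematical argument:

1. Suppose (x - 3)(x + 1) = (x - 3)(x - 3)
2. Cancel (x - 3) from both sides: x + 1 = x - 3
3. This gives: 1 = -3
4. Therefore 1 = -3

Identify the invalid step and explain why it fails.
Step 2: Cancel (x - 3) from both sides: x + 1 = x - 3

Step 2 cancels (x - 3) from both sides. This is only valid if (x - 3) ≠ 0, i.e., x ≠ 3. When x = 3, both sides equal zero regardless of the other factors. The correct approach requires considering x = 3 as a separate case.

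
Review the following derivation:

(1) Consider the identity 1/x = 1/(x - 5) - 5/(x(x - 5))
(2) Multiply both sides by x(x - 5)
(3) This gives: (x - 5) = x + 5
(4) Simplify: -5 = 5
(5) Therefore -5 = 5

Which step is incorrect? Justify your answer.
Step 3: This gives: (x - 5) = x + 5

Step 3 makes a sign error when clearing denominators. Multiplying -5/(x(x - 5)) by x(x - 5) gives -5, not +5. The correct result is (x - 5) = x - 5, which is trivially true, not (x - 5) = x + 5. (Step 1 is a valid identity: 1/(x - 5) - 5/(x(x - 5)) = (x - 5)/(x(x - 5)) = 1/x.)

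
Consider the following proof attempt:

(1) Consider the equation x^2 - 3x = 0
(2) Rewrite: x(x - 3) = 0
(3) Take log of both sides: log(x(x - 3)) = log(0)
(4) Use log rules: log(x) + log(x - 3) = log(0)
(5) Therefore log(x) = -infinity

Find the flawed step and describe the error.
Step 3: Take log of both sides: log(x(x - 3)) = log(0)

Step 3 takes the logarithm of both sides, resulting in log(0) on the right side. The logarithm is only defined for positive numbers; log(0) is undefined (approaches negative infinity). This operation is invalid.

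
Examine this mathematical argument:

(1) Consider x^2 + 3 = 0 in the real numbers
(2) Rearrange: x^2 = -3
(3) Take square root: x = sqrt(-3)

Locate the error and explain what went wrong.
Step 3: Take square root: x = sqrt(-3)

Step 3 takes the square root of -3, which is negative. In the real number system, the square root of a negative number is undefined. The equation x^2 + 3 = 0 has no real solutions. Square roots of negative numbers only exist in the complex numbers.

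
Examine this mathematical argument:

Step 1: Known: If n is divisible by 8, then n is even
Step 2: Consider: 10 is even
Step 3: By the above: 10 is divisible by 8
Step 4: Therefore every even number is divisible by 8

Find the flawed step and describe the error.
Step 3: By the above: 10 is divisible by 8

Step 3 commits the fallacy of affirming the consequent. The known fact 'divisible by 8 → even' does NOT imply 'even → divisible by 8'. That would be the converse, which is false. For example, 10 is even but 10 ÷ 8 = 1.25, which is not an integer.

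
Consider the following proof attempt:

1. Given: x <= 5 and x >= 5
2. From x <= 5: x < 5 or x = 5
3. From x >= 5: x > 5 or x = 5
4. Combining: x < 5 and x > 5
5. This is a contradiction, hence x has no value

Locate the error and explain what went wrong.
Step 4: Combining: x < 5 and x > 5

Step 4 incorrectly combines the conditions. From x <= 5 and x >= 5, the intersection is x = 5. The error treats the 'or' cases as 'and' requirements. The correct conclusion is that x = 5 is the unique solution, not that no solution exists.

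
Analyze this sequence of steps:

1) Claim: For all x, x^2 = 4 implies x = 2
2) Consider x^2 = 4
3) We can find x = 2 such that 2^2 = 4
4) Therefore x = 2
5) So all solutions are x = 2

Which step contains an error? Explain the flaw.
Step 4: Therefore x = 2

Step 4 incorrectly concludes that x = 2 is the only solution. The proof shows that x = 2 is A solution (existence), but does not show it is the ONLY solution (uniqueness). In fact, x = -2 is also a solution since (-2)^2 = 4. Finding one solution doesn't prove there are no others.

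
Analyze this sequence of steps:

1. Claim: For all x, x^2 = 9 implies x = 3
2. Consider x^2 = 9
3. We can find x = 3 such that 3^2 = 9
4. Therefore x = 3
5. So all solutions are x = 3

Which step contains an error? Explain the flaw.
Step 4: Therefore x = 3

Step 4 incorrectly concludes that x = 3 is the only solution. The proof shows that x = 3 is A solution (existence), but does not show it is the ONLY solution (uniqueness). In fact, x = -3 is also a solution since (-3)^2 = 9. Finding one solution doesn't prove there are no others.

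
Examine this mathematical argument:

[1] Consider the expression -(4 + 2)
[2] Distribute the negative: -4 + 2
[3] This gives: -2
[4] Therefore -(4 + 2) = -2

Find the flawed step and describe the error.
Step 2: Distribute the negative: -4 + 2

Step 2 incorrectly distributes the negative sign. The correct distribution is -(4 + 2) = -4 - 2 = -6. The negative must be applied to both terms, not just the first. The error treats -(4 + 2) as -4 + 2, which equals -2 instead of -6.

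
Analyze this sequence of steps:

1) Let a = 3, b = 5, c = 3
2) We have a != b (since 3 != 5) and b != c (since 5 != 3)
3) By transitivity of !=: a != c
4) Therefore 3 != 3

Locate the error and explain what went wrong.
Step 3: By transitivity of !=: a != c

Step 3 incorrectly applies transitivity to the '!=' relation. Transitivity states: if a R b and b R c, then a R c. However, '!=' is not transitive. Counterexample: 3 != 5 and 5 != 3, but 3 = 3 (both equal 3). Transitivity holds for relations like <, <=, =, but not for !=.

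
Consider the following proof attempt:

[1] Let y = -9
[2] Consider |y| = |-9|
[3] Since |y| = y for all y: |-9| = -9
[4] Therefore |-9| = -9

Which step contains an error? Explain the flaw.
Step 3: Since |y| = y for all y: |-9| = -9

Step 3 incorrectly states that |y| = y for all y. The correct definition is |y| = y when y >= 0, and |y| = -y when y < 0. Since -9 < 0, we have |-9| = -(-9) = 9, not -9.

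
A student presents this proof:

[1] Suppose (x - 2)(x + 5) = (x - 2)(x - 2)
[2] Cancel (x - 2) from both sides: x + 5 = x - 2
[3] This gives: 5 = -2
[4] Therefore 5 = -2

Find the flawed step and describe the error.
Step 2: Cancel (x - 2) from both sides: x + 5 = x - 2

Step 2 cancels (x - 2) from both sides. This is only valid if (x - 2) ≠ 0, i.e., x ≠ 2. When x = 2, both sides equal zero regardless of the other factors. The correct approach requires considering x = 2 as a separate case.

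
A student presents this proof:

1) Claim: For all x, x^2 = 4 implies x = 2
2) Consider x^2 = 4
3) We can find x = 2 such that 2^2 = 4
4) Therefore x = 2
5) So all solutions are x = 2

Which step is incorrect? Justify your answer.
Step 4: Therefore x = 2

Step 4 incorrectly concludes that x = 2 is the only solution. The proof shows that x = 2 is A solution (existence), but does not show it is the ONLY solution (uniqueness). In fact, x = -2 is also a solution since (-2)^2 = 4. Finding one solution doesn't prove there are no others.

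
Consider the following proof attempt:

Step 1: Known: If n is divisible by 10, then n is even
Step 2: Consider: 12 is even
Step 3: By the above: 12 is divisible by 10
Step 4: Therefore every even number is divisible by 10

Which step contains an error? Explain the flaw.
Step 3: By the above: 12 is divisible by 10

Step 3 commits the fallacy of affirming the consequent. The known fact 'divisible by 10 → even' does NOT imply 'even → divisible by 10'. That would be the converse, which is false. For example, 12 is even but 12 ÷ 10 = 1.20, which is not an integer.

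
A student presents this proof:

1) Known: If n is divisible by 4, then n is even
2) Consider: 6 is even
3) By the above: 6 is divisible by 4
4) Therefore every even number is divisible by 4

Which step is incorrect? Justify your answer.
Step 3: By the above: 6 is divisible by 4

Step 3 commits the fallacy of affirming the consequent. The known fact 'divisible by 4 → even' does NOT imply 'even → divisible by 4'. That would be the converse, which is false. For example, 6 is even but 6 ÷ 4 = 1.50, which is not an integer.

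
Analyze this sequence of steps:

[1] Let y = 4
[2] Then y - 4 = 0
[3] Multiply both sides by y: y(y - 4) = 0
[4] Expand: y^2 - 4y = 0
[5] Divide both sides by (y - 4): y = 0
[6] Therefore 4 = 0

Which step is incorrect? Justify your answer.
Step 5: Divide both sides by (y - 4): y = 0

Step 5 divides both sides by (y - 4). However, since y = 4, we have (y - 4) = 0. Division by zero is undefined, making this step invalid.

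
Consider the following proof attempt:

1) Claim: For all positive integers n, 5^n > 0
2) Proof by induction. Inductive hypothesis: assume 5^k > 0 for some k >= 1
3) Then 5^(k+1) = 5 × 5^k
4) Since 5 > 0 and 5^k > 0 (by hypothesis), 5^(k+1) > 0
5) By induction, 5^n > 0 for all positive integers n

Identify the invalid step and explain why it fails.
Step 5: By induction, 5^n > 0 for all positive integers n

Step 5 concludes the proof by induction, but no base case was ever established. A valid induction proof requires: (1) a base case proving 5^1 > 0, and (2) an inductive step showing IF 5^k > 0 THEN 5^(k+1) > 0. Steps 2-4 correctly establish the inductive step, but without the base case the conclusion in step 5 does not follow.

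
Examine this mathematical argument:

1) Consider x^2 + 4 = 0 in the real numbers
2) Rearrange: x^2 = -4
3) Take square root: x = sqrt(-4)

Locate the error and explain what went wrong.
Step 3: Take square root: x = sqrt(-4)

Step 3 takes the square root of -4, which is negative. In the real number system, the square root of a negative number is undefined. The equation x^2 + 4 = 0 has no real solutions. Square roots of negative numbers only exist in the complex numbers.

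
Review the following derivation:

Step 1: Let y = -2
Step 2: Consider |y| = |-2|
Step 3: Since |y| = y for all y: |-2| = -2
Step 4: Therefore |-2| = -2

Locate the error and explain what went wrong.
Step 3: Since |y| = y for all y: |-2| = -2

Step 3 incorrectly states that |y| = y for all y. The correct definition is |y| = y when y >= 0, and |y| = -y when y < 0. Since -2 < 0, we have |-2| = -(-2) = 2, not -2.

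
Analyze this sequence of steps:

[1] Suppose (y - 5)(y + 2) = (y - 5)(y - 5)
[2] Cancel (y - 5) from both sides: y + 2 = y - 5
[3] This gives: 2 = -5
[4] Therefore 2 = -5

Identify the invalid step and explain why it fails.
Step 2: Cancel (y - 5) from both sides: y + 2 = y - 5

Step 2 cancels (y - 5) from both sides. This is only valid if (y - 5) ≠ 0, i.e., y ≠ 5. When y = 5, both sides equal zero regardless of the other factors. The correct approach requires considering y = 5 as a separate case.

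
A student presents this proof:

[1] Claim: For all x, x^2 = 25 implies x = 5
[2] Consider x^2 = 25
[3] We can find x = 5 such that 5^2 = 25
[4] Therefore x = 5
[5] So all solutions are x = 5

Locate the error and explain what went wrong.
Step 4: Therefore x = 5

Step 4 incorrectly concludes that x = 5 is the only solution. The proof shows that x = 5 is A solution (existence), but does not show it is the ONLY solution (uniqueness). In fact, x = -5 is also a solution since (-5)^2 = 25. Finding one solution doesn't prove there are no others.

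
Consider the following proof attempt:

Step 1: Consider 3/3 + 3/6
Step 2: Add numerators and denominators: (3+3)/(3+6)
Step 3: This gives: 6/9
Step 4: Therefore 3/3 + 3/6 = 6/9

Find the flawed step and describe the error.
Step 2: Add numerators and denominators: (3+3)/(3+6)

Step 2 incorrectly adds fractions by separately adding numerators and denominators. This is wrong. The correct method requires a common denominator: 3/3 + 3/6 = (3×6 + 3×3)/(3×6) = 27/18 = 3/2. The method used gives 6/9, which is different.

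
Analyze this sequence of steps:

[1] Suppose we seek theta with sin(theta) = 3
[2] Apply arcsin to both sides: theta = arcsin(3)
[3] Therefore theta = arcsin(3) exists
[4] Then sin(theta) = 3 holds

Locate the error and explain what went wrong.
Step 2: Apply arcsin to both sides: theta = arcsin(3)

Step 2 applies arcsin to 3. However, arcsin(x) is only defined for x in [-1, 1] because sin(theta) can only produce values in that range. Since |3| > 1, arcsin(3) is undefined. There is no angle whose sine equals 3.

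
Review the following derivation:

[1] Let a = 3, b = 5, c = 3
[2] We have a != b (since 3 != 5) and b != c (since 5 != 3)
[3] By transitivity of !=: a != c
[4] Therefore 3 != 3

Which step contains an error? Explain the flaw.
Step 3: By transitivity of !=: a != c

Step 3 incorrectly applies transitivity to the '!=' relation. Transitivity states: if a R b and b R c, then a R c. However, '!=' is not transitive. Counterexample: 3 != 5 and 5 != 3, but 3 = 3 (both equal 3). Transitivity holds for relations like <, <=, =, but not for !=.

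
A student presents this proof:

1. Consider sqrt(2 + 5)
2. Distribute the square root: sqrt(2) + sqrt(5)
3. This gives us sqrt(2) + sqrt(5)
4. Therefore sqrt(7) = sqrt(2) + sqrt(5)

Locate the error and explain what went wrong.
Step 2: Distribute the square root: sqrt(2) + sqrt(5)

Step 2 incorrectly 'distributes' the square root over addition. The square root function does not distribute: sqrt(a + b) ≠ sqrt(a) + sqrt(b). In fact, sqrt(2 + 5) = sqrt(7) ≈ 2.6458, while sqrt(2) + sqrt(5) ≈ 3.6503.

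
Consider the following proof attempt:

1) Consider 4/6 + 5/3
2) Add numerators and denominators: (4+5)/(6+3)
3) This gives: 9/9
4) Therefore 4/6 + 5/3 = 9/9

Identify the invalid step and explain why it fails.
Step 2: Add numerators and denominators: (4+5)/(6+3)

Step 2 incorrectly adds fractions by separately adding numerators and denominators. This is wrong. The correct method requires a common denominator: 4/6 + 5/3 = (4×3 + 5×6)/(6×3) = 42/18 = 7/3. The method used gives 9/9, which is different.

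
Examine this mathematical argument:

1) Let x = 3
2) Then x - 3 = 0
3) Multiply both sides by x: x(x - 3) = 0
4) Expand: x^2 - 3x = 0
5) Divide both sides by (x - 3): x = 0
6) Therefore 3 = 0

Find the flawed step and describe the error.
Step 5: Divide both sides by (x - 3): x = 0

Step 5 divides both sides by (x - 3). However, since x = 3, we have (x - 3) = 0. Division by zero is undefined, making this step invalid.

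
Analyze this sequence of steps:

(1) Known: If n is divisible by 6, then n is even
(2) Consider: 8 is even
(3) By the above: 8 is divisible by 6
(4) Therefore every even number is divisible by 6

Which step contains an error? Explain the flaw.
Step 3: By the above: 8 is divisible by 6

Step 3 commits the fallacy of affirming the consequent. The known fact 'divisible by 6 → even' does NOT imply 'even → divisible by 6'. That would be the converse, which is false. For example, 8 is even but 8 ÷ 6 = 1.33, which is not an integer.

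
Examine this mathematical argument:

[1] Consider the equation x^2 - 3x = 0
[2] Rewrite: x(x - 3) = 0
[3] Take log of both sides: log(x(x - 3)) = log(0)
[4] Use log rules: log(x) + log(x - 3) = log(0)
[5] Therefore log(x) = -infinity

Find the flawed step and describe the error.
Step 3: Take log of both sides: log(x(x - 3)) = log(0)

Step 3 takes the logarithm of both sides, resulting in log(0) on the right side. The logarithm is only defined for positive numbers; log(0) is undefined (approaches negative infinity). This operation is invalid.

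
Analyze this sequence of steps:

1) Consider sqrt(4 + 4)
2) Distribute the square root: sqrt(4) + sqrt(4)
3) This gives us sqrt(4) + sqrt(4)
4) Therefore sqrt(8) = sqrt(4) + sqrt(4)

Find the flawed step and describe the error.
Step 2: Distribute the square root: sqrt(4) + sqrt(4)

Step 2 incorrectly 'distributes' the square root over addition. The square root function does not distribute: sqrt(a + b) ≠ sqrt(a) + sqrt(b). In fact, sqrt(4 + 4) = sqrt(8) ≈ 2.8284, while sqrt(4) + sqrt(4) ≈ 4.0000.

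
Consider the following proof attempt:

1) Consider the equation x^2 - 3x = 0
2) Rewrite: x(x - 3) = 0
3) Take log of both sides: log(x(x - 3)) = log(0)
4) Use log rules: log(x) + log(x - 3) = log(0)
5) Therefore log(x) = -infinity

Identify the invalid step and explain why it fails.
Step 3: Take log of both sides: log(x(x - 3)) = log(0)

Step 3 takes the logarithm of both sides, resulting in log(0) on the right side. The logarithm is only defined for positive numbers; log(0) is undefined (approaches negative infinity). This operation is invalid.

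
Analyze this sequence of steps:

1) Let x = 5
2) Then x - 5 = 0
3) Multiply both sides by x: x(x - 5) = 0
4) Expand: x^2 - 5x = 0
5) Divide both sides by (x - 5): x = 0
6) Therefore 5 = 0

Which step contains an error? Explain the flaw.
Step 5: Divide both sides by (x - 5): x = 0

Step 5 divides both sides by (x - 5). However, since x = 5, we have (x - 5) = 0. Division by zero is undefined, making this step invalid.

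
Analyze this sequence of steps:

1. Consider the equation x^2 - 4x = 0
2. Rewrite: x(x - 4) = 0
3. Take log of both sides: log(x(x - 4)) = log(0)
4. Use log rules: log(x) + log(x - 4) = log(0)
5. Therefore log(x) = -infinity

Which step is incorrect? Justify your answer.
Step 3: Take log of both sides: log(x(x - 4)) = log(0)

Step 3 takes the logarithm of both sides, resulting in log(0) on the right side. The logarithm is only defined for positive numbers; log(0) is undefined (approaches negative infinity). This operation is invalid.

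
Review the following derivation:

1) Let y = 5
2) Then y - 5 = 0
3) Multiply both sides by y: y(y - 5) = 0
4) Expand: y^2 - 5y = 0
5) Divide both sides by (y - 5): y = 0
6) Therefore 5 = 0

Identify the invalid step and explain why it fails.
Step 5: Divide both sides by (y - 5): y = 0

Step 5 divides both sides by (y - 5). However, since y = 5, we have (y - 5) = 0. Division by zero is undefined, making this step invalid.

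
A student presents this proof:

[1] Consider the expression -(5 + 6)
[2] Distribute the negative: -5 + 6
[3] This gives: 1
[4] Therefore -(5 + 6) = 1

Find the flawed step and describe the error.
Step 2: Distribute the negative: -5 + 6

Step 2 incorrectly distributes the negative sign. The correct distribution is -(5 + 6) = -5 - 6 = -11. The negative must be applied to both terms, not just the first. The error treats -(5 + 6) as -5 + 6, which equals 1 instead of -11.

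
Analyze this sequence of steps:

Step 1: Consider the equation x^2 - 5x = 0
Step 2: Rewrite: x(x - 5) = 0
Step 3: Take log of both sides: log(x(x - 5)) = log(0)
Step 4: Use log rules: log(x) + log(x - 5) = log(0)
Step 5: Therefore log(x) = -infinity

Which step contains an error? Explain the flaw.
Step 3: Take log of both sides: log(x(x - 5)) = log(0)

Step 3 takes the logarithm of both sides, resulting in log(0) on the right side. The logarithm is only defined for positive numbers; log(0) is undefined (approaches negative infinity). This operation is invalid.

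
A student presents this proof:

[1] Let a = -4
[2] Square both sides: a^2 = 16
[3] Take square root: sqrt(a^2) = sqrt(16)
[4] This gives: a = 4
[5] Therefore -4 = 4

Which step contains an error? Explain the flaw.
Step 4: This gives: a = 4

Step 4 incorrectly states that sqrt(a^2) = a. The correct identity is sqrt(a^2) = |a|. Since a = -4 < 0, we have sqrt(a^2) = |-4| = 4, not a = -4.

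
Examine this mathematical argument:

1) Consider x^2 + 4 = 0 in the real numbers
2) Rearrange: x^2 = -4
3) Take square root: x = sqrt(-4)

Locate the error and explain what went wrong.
Step 3: Take square root: x = sqrt(-4)

Step 3 takes the square root of -4, which is negative. In the real number system, the square root of a negative number is undefined. The equation x^2 + 4 = 0 has no real solutions. Square roots of negative numbers only exist in the complex numbers.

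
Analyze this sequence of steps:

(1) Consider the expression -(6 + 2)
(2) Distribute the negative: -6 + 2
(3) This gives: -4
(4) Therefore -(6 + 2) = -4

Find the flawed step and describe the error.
Step 2: Distribute the negative: -6 + 2

Step 2 incorrectly distributes the negative sign. The correct distribution is -(6 + 2) = -6 - 2 = -8. The negative must be applied to both terms, not just the first. The error treats -(6 + 2) as -6 + 2, which equals -4 instead of -8.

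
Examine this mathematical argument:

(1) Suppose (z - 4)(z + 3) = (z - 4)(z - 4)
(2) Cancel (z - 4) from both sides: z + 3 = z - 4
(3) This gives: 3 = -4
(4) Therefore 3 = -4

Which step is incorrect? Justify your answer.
Step 2: Cancel (z - 4) from both sides: z + 3 = z - 4

Step 2 cancels (z - 4) from both sides. This is only valid if (z - 4) ≠ 0, i.e., z ≠ 4. When z = 4, both sides equal zero regardless of the other factors. The correct approach requires considering z = 4 as a separate case.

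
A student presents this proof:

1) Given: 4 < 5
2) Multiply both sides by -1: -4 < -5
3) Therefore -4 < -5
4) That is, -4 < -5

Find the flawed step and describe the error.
Step 2: Multiply both sides by -1: -4 < -5

Step 2 multiplies both sides by -1 but fails to reverse the inequality sign. When multiplying (or dividing) an inequality by a negative number, the direction must be reversed. Since 4 < 5, we should get -4 > -5, i.e., -4 > -5.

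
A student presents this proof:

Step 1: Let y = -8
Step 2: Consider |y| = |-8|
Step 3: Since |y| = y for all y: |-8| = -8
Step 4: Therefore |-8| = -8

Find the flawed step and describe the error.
Step 3: Since |y| = y for all y: |-8| = -8

Step 3 incorrectly states that |y| = y for all y. The correct definition is |y| = y when y >= 0, and |y| = -y when y < 0. Since -8 < 0, we have |-8| = -(-8) = 8, not -8.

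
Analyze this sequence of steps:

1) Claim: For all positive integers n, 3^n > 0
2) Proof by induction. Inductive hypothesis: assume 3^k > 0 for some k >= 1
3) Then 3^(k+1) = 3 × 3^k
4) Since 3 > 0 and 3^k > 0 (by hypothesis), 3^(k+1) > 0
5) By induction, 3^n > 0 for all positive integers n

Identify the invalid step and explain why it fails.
Step 5: By induction, 3^n > 0 for all positive integers n

Step 5 concludes the proof by induction, but no base case was ever established. A valid induction proof requires: (1) a base case proving 3^1 > 0, and (2) an inductive step showing IF 3^k > 0 THEN 3^(k+1) > 0. Steps 2-4 correctly establish the inductive step, but without the base case the conclusion in step 5 does not follow.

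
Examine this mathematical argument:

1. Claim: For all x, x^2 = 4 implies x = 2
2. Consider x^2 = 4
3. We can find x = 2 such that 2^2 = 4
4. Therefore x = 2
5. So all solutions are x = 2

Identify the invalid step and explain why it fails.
Step 4: Therefore x = 2

Step 4 incorrectly concludes that x = 2 is the only solution. The proof shows that x = 2 is A solution (existence), but does not show it is the ONLY solution (uniqueness). In fact, x = -2 is also a solution since (-2)^2 = 4. Finding one solution doesn't prove there are no others.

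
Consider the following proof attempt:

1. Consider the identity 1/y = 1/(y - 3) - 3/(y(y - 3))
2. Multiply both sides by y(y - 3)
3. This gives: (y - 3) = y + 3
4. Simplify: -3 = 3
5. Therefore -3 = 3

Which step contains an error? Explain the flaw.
Step 3: This gives: (y - 3) = y + 3

Step 3 makes a sign error when clearing denominators. Multiplying -3/(y(y - 3)) by y(y - 3) gives -3, not +3. The correct result is (y - 3) = y - 3, which is trivially true, not (y - 3) = y + 3. (Step 1 is a valid identity: 1/(y - 3) - 3/(y(y - 3)) = (y - 3)/(y(y - 3)) = 1/y.)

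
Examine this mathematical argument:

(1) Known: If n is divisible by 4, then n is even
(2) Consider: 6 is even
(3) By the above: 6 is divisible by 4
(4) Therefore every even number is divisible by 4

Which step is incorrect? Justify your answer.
Step 3: By the above: 6 is divisible by 4

Step 3 commits the fallacy of affirming the consequent. The known fact 'divisible by 4 → even' does NOT imply 'even → divisible by 4'. That would be the converse, which is false. For example, 6 is even but 6 ÷ 4 = 1.50, which is not an integer.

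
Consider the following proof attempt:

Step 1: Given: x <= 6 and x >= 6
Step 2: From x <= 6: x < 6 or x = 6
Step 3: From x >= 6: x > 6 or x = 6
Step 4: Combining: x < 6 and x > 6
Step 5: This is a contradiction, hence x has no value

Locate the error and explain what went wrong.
Step 4: Combining: x < 6 and x > 6

Step 4 incorrectly combines the conditions. From x <= 6 and x >= 6, the intersection is x = 6. The error treats the 'or' cases as 'and' requirements. The correct conclusion is that x = 6 is the unique solution, not that no solution exists.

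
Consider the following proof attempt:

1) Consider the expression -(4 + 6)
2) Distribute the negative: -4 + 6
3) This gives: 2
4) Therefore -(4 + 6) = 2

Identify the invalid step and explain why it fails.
Step 2: Distribute the negative: -4 + 6

Step 2 incorrectly distributes the negative sign. The correct distribution is -(4 + 6) = -4 - 6 = -10. The negative must be applied to both terms, not just the first. The error treats -(4 + 6) as -4 + 6, which equals 2 instead of -10.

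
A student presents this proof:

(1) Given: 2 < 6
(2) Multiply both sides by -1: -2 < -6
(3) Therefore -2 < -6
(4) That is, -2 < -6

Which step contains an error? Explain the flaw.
Step 2: Multiply both sides by -1: -2 < -6

Step 2 multiplies both sides by -1 but fails to reverse the inequality sign. When multiplying (or dividing) an inequality by a negative number, the direction must be reversed. Since 2 < 6, we should get -2 > -6, i.e., -2 > -6.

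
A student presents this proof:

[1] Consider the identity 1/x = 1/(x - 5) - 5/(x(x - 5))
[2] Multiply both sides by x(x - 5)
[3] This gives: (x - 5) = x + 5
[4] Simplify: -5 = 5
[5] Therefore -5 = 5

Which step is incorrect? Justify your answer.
Step 3: This gives: (x - 5) = x + 5

Step 3 makes a sign error when clearing denominators. Multiplying -5/(x(x - 5)) by x(x - 5) gives -5, not +5. The correct result is (x - 5) = x - 5, which is trivially true, not (x - 5) = x + 5. (Step 1 is a valid identity: 1/(x - 5) - 5/(x(x - 5)) = (x - 5)/(x(x - 5)) = 1/x.)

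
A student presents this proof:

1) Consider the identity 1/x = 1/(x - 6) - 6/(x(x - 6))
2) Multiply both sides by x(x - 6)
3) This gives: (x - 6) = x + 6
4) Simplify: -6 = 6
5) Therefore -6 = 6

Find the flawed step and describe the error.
Step 3: This gives: (x - 6) = x + 6

Step 3 makes a sign error when clearing denominators. Multiplying -6/(x(x - 6)) by x(x - 6) gives -6, not +6. The correct result is (x - 6) = x - 6, which is trivially true, not (x - 6) = x + 6. (Step 1 is a valid identity: 1/(x - 6) - 6/(x(x - 6)) = (x - 6)/(x(x - 6)) = 1/x.)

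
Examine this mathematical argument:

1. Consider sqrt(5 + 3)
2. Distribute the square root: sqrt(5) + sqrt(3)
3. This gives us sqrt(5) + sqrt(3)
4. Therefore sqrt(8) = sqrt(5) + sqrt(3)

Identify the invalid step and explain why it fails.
Step 2: Distribute the square root: sqrt(5) + sqrt(3)

Step 2 incorrectly 'distributes' the square root over addition. The square root function does not distribute: sqrt(a + b) ≠ sqrt(a) + sqrt(b). In fact, sqrt(5 + 3) = sqrt(8) ≈ 2.8284, while sqrt(5) + sqrt(3) ≈ 3.9681.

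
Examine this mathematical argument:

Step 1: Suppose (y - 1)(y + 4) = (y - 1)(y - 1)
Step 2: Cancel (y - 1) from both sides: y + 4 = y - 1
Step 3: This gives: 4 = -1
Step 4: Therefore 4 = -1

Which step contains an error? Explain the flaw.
Step 2: Cancel (y - 1) from both sides: y + 4 = y - 1

Step 2 cancels (y - 1) from both sides. This is only valid if (y - 1) ≠ 0, i.e., y ≠ 1. When y = 1, both sides equal zero regardless of the other factors. The correct approach requires considering y = 1 as a separate case.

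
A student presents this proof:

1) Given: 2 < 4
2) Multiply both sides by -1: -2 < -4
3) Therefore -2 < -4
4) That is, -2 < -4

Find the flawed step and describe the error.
Step 2: Multiply both sides by -1: -2 < -4

Step 2 multiplies both sides by -1 but fails to reverse the inequality sign. When multiplying (or dividing) an inequality by a negative number, the direction must be reversed. Since 2 < 4, we should get -2 > -4, i.e., -2 > -4.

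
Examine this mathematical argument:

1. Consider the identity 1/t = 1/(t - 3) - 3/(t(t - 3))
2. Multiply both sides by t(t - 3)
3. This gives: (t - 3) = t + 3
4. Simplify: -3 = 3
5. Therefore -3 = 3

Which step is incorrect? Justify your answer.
Step 3: This gives: (t - 3) = t + 3

Step 3 makes a sign error when clearing denominators. Multiplying -3/(t(t - 3)) by t(t - 3) gives -3, not +3. The correct result is (t - 3) = t - 3, which is trivially true, not (t - 3) = t + 3. (Step 1 is a valid identity: 1/(t - 3) - 3/(t(t - 3)) = (t - 3)/(t(t - 3)) = 1/t.)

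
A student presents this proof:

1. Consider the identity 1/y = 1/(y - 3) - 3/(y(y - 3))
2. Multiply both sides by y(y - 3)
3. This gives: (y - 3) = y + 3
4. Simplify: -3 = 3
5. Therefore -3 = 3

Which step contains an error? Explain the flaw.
Step 3: This gives: (y - 3) = y + 3

Step 3 makes a sign error when clearing denominators. Multiplying -3/(y(y - 3)) by y(y - 3) gives -3, not +3. The correct result is (y - 3) = y - 3, which is trivially true, not (y - 3) = y + 3. (Step 1 is a valid identity: 1/(y - 3) - 3/(y(y - 3)) = (y - 3)/(y(y - 3)) = 1/y.)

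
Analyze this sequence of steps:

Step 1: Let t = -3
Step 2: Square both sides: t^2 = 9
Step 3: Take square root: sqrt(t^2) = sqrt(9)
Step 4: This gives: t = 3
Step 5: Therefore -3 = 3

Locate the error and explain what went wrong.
Step 4: This gives: t = 3

Step 4 incorrectly states that sqrt(t^2) = t. The correct identity is sqrt(t^2) = |t|. Since t = -3 < 0, we have sqrt(t^2) = |-3| = 3, not t = -3.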